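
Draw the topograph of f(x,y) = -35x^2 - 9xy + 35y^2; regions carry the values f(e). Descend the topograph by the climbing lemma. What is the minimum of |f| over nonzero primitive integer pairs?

descent: ρ → (35,9,-35)  [lands on river]
river: ρ → (-35,61,9)
river: ρ → (9,65,-21)
river: ρ → (-21,61,15)
river: ρ → (15,59,-25)
river: ρ → (-25,41,33)
river: ρ → (33,25,-33)
river: ρ → (-33,41,25)
river: ρ → (25,59,-15)
river: ρ → (-15,61,21)
river: ρ → (21,65,-9)
river: ρ → (-9,61,35)
closes: descent 1, river 12
min |a| on river = 9

9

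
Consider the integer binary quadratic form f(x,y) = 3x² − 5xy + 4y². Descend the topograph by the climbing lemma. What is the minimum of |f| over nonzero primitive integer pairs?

translate: b→1 (≡-5 mod 6), so (3,-5,4)→(3,1,2)
flip: (3,1,2)→(2,-1,3)
reduced (well bottom): (2,-1,3) with a≤c, −a<b≤a
well minimum = a = 2

2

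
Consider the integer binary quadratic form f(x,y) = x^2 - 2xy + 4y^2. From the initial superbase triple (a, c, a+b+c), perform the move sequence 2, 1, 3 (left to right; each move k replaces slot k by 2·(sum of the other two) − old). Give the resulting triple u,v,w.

start (1,4,3) = (f(1,0),f(0,1),f(1,1))
replace slot 2: 2·(1+3) − 4 = 4 → (1,4,3)
replace slot 1: 2·(4+3) − 1 = 13 → (13,4,3)
replace slot 3: 2·(13+4) − 3 = 31 → (13,4,31)

13,4,31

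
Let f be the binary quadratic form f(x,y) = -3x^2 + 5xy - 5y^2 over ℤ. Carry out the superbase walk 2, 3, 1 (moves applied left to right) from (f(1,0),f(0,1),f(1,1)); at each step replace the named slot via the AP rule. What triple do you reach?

start (-3,-5,-3) = (f(1,0),f(0,1),f(1,1))
replace slot 2: 2·((-3)+(-3)) − (-5) = -7 → (-3,-7,-3)
replace slot 3: 2·((-3)+(-7)) − (-3) = -17 → (-3,-7,-17)
replace slot 1: 2·((-7)+(-17)) − (-3) = -45 → (-45,-7,-17)

-45,-7,-17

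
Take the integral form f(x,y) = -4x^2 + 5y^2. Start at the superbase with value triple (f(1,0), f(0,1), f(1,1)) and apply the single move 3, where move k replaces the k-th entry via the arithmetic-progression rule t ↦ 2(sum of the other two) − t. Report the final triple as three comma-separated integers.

start (-4,5,1) = (f(1,0),f(0,1),f(1,1))
replace slot 3: 2·((-4)+5) − 1 = 1 → (-4,5,1)

-4,5,1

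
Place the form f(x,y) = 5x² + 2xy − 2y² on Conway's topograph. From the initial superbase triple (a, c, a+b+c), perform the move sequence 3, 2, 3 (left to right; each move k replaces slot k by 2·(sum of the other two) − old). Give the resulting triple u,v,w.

start (5,-2,5) = (f(1,0),f(0,1),f(1,1))
replace slot 3: 2·(5+(-2)) − 5 = 1 → (5,-2,1)
replace slot 2: 2·(5+1) − (-2) = 14 → (5,14,1)
replace slot 3: 2·(5+14) − 1 = 37 → (5,14,37)

5,14,37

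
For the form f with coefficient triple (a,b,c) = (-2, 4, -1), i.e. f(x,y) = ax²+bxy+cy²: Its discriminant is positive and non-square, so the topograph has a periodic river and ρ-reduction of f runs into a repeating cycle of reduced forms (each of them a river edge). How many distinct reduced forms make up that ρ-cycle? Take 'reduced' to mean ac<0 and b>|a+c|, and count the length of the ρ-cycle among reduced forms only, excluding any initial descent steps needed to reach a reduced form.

D = 8, ⌊√D⌋ = 2
descent: ρ → (-1,2,1)  [lands on river]
river: ρ → (1,2,-1)
ρ-cycle length = 2 (tail of 1 descent step not counted)

2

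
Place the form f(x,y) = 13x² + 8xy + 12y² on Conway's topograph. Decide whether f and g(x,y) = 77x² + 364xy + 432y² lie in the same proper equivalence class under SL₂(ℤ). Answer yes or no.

D₁ = -560, D₂ = -560
f: flip: (13,8,12)→(12,-8,13)
f: reduced (well bottom): (12,-8,13) with a≤c, −a<b≤a
g: translate: b→56 (≡364 mod 154), so (77,364,432)→(77,56,12)
g: flip: (77,56,12)→(12,-56,77)
g: translate: b→-8 (≡-56 mod 24), so (12,-56,77)→(12,-8,13)
g: reduced (well bottom): (12,-8,13) with a≤c, −a<b≤a
reduced forms (12, -8, 13) vs (12, -8, 13) ⇒ equivalent

yes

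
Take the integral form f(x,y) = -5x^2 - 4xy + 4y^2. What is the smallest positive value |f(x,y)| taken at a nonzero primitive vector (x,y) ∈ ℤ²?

descent: ρ → (4,4,-5)  [lands on river]
river: ρ → (-5,6,3)
river: ρ → (3,6,-5)
river: ρ → (-5,4,4)
closes: descent 1, river 4
min |a| on river = 3

3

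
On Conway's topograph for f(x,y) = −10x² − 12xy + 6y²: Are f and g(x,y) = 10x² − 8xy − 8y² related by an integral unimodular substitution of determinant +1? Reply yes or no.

D₁ = 384, D₂ = 384
river cycle of f (length 4): (6, 12, -10), (-10, 8, 8), (8, 8, -10), (-10, 12, 6)
river cycle of g (length 4): (-8, 8, 10), (10, 12, -6), (-6, 12, 10), (10, 8, -8)
cycles differ ⇒ inequivalent

no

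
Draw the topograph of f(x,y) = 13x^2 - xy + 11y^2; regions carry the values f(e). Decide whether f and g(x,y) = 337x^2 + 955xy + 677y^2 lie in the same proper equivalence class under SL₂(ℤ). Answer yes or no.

D₁ = -571, D₂ = -571
f: flip: (13,-1,11)→(11,1,13)
f: reduced (well bottom): (11,1,13) with a≤c, −a<b≤a
g: translate: b→281 (≡955 mod 674), so (337,955,677)→(337,281,59)
g: flip: (337,281,59)→(59,-281,337)
g: translate: b→-45 (≡-281 mod 118), so (59,-281,337)→(59,-45,11)
g: flip: (59,-45,11)→(11,45,59)
g: translate: b→1 (≡45 mod 22), so (11,45,59)→(11,1,13)
g: reduced (well bottom): (11,1,13) with a≤c, −a<b≤a
reduced forms (11, 1, 13) vs (11, 1, 13) ⇒ equivalent

yes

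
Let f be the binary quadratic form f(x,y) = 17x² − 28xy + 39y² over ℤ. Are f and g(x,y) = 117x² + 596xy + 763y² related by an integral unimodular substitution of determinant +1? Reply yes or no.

D₁ = -1868, D₂ = -1868
f: translate: b→6 (≡-28 mod 34), so (17,-28,39)→(17,6,28)
f: reduced (well bottom): (17,6,28) with a≤c, −a<b≤a
g: translate: b→-106 (≡596 mod 234), so (117,596,763)→(117,-106,28)
g: flip: (117,-106,28)→(28,106,117)
g: translate: b→-6 (≡106 mod 56), so (28,106,117)→(28,-6,17)
g: flip: (28,-6,17)→(17,6,28)
g: reduced (well bottom): (17,6,28) with a≤c, −a<b≤a
reduced forms (17, 6, 28) vs (17, 6, 28) ⇒ equivalent

yes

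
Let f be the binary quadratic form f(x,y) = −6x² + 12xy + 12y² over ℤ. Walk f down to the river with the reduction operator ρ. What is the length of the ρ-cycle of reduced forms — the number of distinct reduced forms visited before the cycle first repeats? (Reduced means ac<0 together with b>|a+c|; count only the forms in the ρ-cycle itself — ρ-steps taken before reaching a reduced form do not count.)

D = 432, ⌊√D⌋ = 20
river: ρ → (12,12,-6)
river: ρ → (-6,12,12)
ρ-cycle length = 2 (tail of 0 descent steps not counted)

2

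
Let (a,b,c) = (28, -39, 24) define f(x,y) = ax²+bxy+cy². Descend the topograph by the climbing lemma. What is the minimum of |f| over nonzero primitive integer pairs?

translate: b→17 (≡-39 mod 56), so (28,-39,24)→(28,17,13)
flip: (28,17,13)→(13,-17,28)
translate: b→9 (≡-17 mod 26), so (13,-17,28)→(13,9,24)
reduced (well bottom): (13,9,24) with a≤c, −a<b≤a
well minimum = a = 13

13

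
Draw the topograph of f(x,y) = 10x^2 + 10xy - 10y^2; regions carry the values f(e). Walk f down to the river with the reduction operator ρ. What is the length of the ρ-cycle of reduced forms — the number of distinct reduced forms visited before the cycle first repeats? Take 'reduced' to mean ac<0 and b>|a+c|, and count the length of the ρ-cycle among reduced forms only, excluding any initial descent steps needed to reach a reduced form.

D = 500, ⌊√D⌋ = 22
river: ρ → (-10,10,10)
river: ρ → (10,10,-10)
ρ-cycle length = 2 (tail of 0 descent steps not counted)

2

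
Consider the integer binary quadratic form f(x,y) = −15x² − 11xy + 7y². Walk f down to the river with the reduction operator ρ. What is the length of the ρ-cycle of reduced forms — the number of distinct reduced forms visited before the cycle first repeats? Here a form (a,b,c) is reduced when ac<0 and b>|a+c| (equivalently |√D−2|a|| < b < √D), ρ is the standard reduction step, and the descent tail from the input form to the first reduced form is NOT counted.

D = 541, ⌊√D⌋ = 23
descent: ρ → (7,11,-15)  [lands on river]
river: ρ → (-15,19,3)
river: ρ → (3,23,-1)
river: ρ → (-1,23,3)
river: ρ → (3,19,-15)
river: ρ → (-15,11,7)
river: ρ → (7,17,-9)
river: ρ → (-9,19,5)
river: ρ → (5,21,-5)
river: ρ → (-5,19,9)
river: ρ → (9,17,-7)
river: ρ → (-7,11,15)
river: ρ → (15,19,-3)
river: ρ → (-3,23,1)
river: ρ → (1,23,-3)
river: ρ → (-3,19,15)
river: ρ → (15,11,-7)
river: ρ → (-7,17,9)
river: ρ → (9,19,-5)
river: ρ → (-5,21,5)
river: ρ → (5,19,-9)
river: ρ → (-9,17,7)
ρ-cycle length = 22 (tail of 1 descent step not counted)

22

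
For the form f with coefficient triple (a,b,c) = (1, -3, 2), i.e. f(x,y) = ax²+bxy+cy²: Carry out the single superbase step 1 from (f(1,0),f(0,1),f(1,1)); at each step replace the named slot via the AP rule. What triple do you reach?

start (1,2,0) = (f(1,0),f(0,1),f(1,1))
replace slot 1: 2·(2+0) − 1 = 3 → (3,2,0)

3,2,0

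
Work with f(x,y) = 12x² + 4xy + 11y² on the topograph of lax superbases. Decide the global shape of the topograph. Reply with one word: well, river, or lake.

D = b²−4ac = 4² − 4·12·11 = -512
D < 0 ⇒ definite ⇒ every region one sign ⇒ single well

well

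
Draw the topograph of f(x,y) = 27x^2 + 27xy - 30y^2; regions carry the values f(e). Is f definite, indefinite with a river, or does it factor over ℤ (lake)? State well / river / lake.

D = b²−4ac = 27² − 4·27·(-30) = 3969
D = 63² is a perfect square ⇒ form factors over ℤ ⇒ lakes

lake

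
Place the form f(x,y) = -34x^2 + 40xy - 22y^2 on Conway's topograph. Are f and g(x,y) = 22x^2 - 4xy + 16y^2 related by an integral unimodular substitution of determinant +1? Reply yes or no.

D₁ = -1392, D₂ = -1392
f is negative-definite; reduce −f:
−f: translate: b→28 (≡-40 mod 68), so (34,-40,22)→(34,28,16)
−f: flip: (34,28,16)→(16,-28,34)
−f: translate: b→4 (≡-28 mod 32), so (16,-28,34)→(16,4,22)
−f: reduced (well bottom): (16,4,22) with a≤c, −a<b≤a
flip sign back: reduced form of f is (-16,-4,-22)
g: flip: (22,-4,16)→(16,4,22)
g: reduced (well bottom): (16,4,22) with a≤c, −a<b≤a
reduced forms (-16, -4, -22) vs (16, 4, 22) ⇒ inequivalent

no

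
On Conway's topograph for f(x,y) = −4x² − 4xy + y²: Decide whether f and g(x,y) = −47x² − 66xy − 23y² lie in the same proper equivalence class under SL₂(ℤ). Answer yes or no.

D₁ = 32, D₂ = 32
river cycle of f (length 2): (1, 4, -4), (-4, 4, 1)
river cycle of g (length 2): (-4, 4, 1), (1, 4, -4)
cycles coincide ⇒ equivalent

yes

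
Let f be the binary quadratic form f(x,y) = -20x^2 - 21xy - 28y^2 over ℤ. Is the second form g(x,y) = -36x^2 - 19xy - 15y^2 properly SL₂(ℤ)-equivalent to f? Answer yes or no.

D₁ = -1799, D₂ = -1799
f is negative-definite; reduce −f:
−f: translate: b→-19 (≡21 mod 40), so (20,21,28)→(20,-19,27)
−f: reduced (well bottom): (20,-19,27) with a≤c, −a<b≤a
flip sign back: reduced form of f is (-20,19,-27)
g is negative-definite; reduce −g:
−g: flip: (36,19,15)→(15,-19,36)
−g: translate: b→11 (≡-19 mod 30), so (15,-19,36)→(15,11,32)
−g: reduced (well bottom): (15,11,32) with a≤c, −a<b≤a
flip sign back: reduced form of g is (-15,-11,-32)
reduced forms (-20, 19, -27) vs (-15, -11, -32) ⇒ inequivalent

no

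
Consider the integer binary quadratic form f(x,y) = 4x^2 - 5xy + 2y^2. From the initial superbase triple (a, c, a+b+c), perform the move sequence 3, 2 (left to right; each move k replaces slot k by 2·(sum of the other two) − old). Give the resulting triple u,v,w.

start (4,2,1) = (f(1,0),f(0,1),f(1,1))
replace slot 3: 2·(4+2) − 1 = 11 → (4,2,11)
replace slot 2: 2·(4+11) − 2 = 28 → (4,28,11)

4,28,11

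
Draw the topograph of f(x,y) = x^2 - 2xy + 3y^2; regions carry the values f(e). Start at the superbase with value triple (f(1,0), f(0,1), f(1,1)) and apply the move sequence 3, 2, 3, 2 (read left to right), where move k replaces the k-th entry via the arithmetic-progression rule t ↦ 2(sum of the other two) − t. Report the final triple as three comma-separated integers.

start (1,3,2) = (f(1,0),f(0,1),f(1,1))
replace slot 3: 2·(1+3) − 2 = 6 → (1,3,6)
replace slot 2: 2·(1+6) − 3 = 11 → (1,11,6)
replace slot 3: 2·(1+11) − 6 = 18 → (1,11,18)
replace slot 2: 2·(1+18) − 11 = 27 → (1,27,18)

1,27,18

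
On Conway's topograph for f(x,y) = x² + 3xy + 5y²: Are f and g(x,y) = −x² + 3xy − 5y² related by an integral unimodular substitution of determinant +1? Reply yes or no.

D₁ = -11, D₂ = -11
f: translate: b→1 (≡3 mod 2), so (1,3,5)→(1,1,3)
f: reduced (well bottom): (1,1,3) with a≤c, −a<b≤a
g is negative-definite; reduce −g:
−g: translate: b→1 (≡-3 mod 2), so (1,-3,5)→(1,1,3)
−g: reduced (well bottom): (1,1,3) with a≤c, −a<b≤a
flip sign back: reduced form of g is (-1,-1,-3)
reduced forms (1, 1, 3) vs (-1, -1, -3) ⇒ inequivalent

no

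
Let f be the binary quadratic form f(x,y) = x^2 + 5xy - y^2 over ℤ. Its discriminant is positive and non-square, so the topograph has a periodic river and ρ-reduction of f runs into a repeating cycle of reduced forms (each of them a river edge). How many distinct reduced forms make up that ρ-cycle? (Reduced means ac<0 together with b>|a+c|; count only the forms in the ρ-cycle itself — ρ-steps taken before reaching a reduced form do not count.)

D = 29, ⌊√D⌋ = 5
river: ρ → (-1,5,1)
river: ρ → (1,5,-1)
ρ-cycle length = 2 (tail of 0 descent steps not counted)

2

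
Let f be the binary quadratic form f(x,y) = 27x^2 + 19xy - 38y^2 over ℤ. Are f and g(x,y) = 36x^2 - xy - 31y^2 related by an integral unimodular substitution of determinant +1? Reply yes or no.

D₁ = 4465, D₂ = 4465
river cycle of f (length 36): (-38, 57, 8), (8, 55, -45), (-45, 35, 18), (18, 37, -43), (-43, 49, 12), (12, 47, -47), (-47, 47, 12), (12, 49, -43), (-43, 37, 18), (18, 35, -45), … (26 more)
river cycle of g (length 34): (-31, 63, 4), (4, 65, -15), (-15, 55, 24), (24, 41, -29), (-29, 17, 36), (36, 55, -10), (-10, 65, 6), (6, 55, -60), (-60, 65, 1), (1, 65, -60), … (24 more)
cycles differ ⇒ inequivalent

no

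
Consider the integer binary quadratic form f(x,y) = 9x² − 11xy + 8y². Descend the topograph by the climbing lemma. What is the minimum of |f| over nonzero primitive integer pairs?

translate: b→7 (≡-11 mod 18), so (9,-11,8)→(9,7,6)
flip: (9,7,6)→(6,-7,9)
translate: b→5 (≡-7 mod 12), so (6,-7,9)→(6,5,8)
reduced (well bottom): (6,5,8) with a≤c, −a<b≤a
well minimum = a = 6

6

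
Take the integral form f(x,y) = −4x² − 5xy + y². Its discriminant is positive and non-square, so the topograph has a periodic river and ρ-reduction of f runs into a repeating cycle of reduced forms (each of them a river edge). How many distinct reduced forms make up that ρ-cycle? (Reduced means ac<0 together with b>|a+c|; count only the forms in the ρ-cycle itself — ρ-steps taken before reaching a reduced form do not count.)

D = 41, ⌊√D⌋ = 6
descent: ρ → (1,5,-4)  [lands on river]
river: ρ → (-4,3,2)
river: ρ → (2,5,-2)
river: ρ → (-2,3,4)
river: ρ → (4,5,-1)
river: ρ → (-1,5,4)
river: ρ → (4,3,-2)
river: ρ → (-2,5,2)
river: ρ → (2,3,-4)
river: ρ → (-4,5,1)
ρ-cycle length = 10 (tail of 1 descent step not counted)

10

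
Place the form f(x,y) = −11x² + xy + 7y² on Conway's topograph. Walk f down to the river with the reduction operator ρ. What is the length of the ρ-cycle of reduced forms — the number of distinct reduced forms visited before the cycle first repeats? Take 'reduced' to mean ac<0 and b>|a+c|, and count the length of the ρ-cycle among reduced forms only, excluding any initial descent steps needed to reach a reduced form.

D = 309, ⌊√D⌋ = 17
descent: ρ → (7,13,-5)  [lands on river]
river: ρ → (-5,17,1)
river: ρ → (1,17,-5)
river: ρ → (-5,13,7)
river: ρ → (7,15,-3)
river: ρ → (-3,15,7)
ρ-cycle length = 6 (tail of 1 descent step not counted)

6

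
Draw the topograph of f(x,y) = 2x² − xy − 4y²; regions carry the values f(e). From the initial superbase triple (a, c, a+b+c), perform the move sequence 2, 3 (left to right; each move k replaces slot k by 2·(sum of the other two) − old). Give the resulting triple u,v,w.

start (2,-4,-3) = (f(1,0),f(0,1),f(1,1))
replace slot 2: 2·(2+(-3)) − (-4) = 2 → (2,2,-3)
replace slot 3: 2·(2+2) − (-3) = 11 → (2,2,11)

2,2,11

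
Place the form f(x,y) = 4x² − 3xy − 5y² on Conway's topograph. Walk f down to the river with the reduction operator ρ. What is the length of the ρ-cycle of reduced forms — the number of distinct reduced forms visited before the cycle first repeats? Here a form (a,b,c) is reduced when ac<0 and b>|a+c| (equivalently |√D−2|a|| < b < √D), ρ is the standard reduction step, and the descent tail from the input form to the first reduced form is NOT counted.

D = 89, ⌊√D⌋ = 9
descent: ρ → (-5,3,4)  [lands on river]
river: ρ → (4,5,-4)
river: ρ → (-4,3,5)
river: ρ → (5,7,-2)
river: ρ → (-2,9,1)
river: ρ → (1,9,-2)
river: ρ → (-2,7,5)
river: ρ → (5,3,-4)
river: ρ → (-4,5,4)
river: ρ → (4,3,-5)
river: ρ → (-5,7,2)
river: ρ → (2,9,-1)
river: ρ → (-1,9,2)
river: ρ → (2,7,-5)
ρ-cycle length = 14 (tail of 1 descent step not counted)

14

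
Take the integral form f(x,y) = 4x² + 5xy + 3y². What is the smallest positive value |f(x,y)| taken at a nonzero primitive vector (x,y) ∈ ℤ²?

translate: b→-3 (≡5 mod 8), so (4,5,3)→(4,-3,2)
flip: (4,-3,2)→(2,3,4)
translate: b→-1 (≡3 mod 4), so (2,3,4)→(2,-1,3)
reduced (well bottom): (2,-1,3) with a≤c, −a<b≤a
well minimum = a = 2

2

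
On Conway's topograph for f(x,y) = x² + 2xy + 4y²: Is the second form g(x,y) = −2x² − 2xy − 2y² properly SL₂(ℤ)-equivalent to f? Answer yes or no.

D₁ = -12, D₂ = -12
f: translate: b→0 (≡2 mod 2), so (1,2,4)→(1,0,3)
f: reduced (well bottom): (1,0,3) with a≤c, −a<b≤a
g is negative-definite; reduce −g:
−g: reduced (well bottom): (2,2,2) with a≤c, −a<b≤a
flip sign back: reduced form of g is (-2,-2,-2)
reduced forms (1, 0, 3) vs (-2, -2, -2) ⇒ inequivalent

no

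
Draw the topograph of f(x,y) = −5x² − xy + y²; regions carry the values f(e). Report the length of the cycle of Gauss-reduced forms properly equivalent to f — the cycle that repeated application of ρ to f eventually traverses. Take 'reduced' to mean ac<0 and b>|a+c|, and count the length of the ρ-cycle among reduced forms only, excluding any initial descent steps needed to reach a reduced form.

D = 21, ⌊√D⌋ = 4
descent: ρ → (1,3,-3)  [lands on river]
river: ρ → (-3,3,1)
ρ-cycle length = 2 (tail of 1 descent step not counted)

2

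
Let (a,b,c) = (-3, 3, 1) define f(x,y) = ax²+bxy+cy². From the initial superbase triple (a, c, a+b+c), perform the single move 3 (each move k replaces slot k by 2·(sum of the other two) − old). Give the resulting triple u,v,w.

start (-3,1,1) = (f(1,0),f(0,1),f(1,1))
replace slot 3: 2·((-3)+1) − 1 = -5 → (-3,1,-5)

-3,1,-5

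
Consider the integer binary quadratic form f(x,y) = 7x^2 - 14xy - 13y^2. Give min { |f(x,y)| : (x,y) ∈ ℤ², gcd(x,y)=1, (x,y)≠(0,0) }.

descent: ρ → (-13,14,7)  [lands on river]
river: ρ → (7,14,-13)
river: ρ → (-13,12,8)
river: ρ → (8,20,-5)
river: ρ → (-5,20,8)
river: ρ → (8,12,-13)
closes: descent 1, river 6
min |a| on river = 5

5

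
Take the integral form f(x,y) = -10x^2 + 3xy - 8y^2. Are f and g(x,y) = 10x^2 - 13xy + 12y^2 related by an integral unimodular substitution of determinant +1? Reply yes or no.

D₁ = -311, D₂ = -311
f is negative-definite; reduce −f:
−f: flip: (10,-3,8)→(8,3,10)
−f: reduced (well bottom): (8,3,10) with a≤c, −a<b≤a
flip sign back: reduced form of f is (-8,-3,-10)
g: translate: b→7 (≡-13 mod 20), so (10,-13,12)→(10,7,9)
g: flip: (10,7,9)→(9,-7,10)
g: reduced (well bottom): (9,-7,10) with a≤c, −a<b≤a
reduced forms (-8, -3, -10) vs (9, -7, 10) ⇒ inequivalent

no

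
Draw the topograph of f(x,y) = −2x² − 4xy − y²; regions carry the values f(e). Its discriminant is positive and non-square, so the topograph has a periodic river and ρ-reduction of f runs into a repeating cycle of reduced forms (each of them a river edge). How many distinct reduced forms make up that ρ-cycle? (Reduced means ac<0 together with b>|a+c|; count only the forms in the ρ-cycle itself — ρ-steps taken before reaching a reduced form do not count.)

D = 8, ⌊√D⌋ = 2
descent: ρ → (-1,2,1)  [lands on river]
river: ρ → (1,2,-1)
ρ-cycle length = 2 (tail of 1 descent step not counted)

2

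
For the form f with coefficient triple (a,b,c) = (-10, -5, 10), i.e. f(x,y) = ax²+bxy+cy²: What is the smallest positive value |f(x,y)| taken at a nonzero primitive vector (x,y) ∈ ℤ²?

descent: ρ → (10,5,-10)  [lands on river]
river: ρ → (-10,15,5)
river: ρ → (5,15,-10)
river: ρ → (-10,5,10)
river: ρ → (10,15,-5)
river: ρ → (-5,15,10)
closes: descent 1, river 6
min |a| on river = 5

5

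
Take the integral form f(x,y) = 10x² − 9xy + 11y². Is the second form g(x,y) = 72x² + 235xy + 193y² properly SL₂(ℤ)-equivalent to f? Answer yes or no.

D₁ = -359, D₂ = -359
f: reduced (well bottom): (10,-9,11) with a≤c, −a<b≤a
g: translate: b→-53 (≡235 mod 144), so (72,235,193)→(72,-53,11)
g: flip: (72,-53,11)→(11,53,72)
g: translate: b→9 (≡53 mod 22), so (11,53,72)→(11,9,10)
g: flip: (11,9,10)→(10,-9,11)
g: reduced (well bottom): (10,-9,11) with a≤c, −a<b≤a
reduced forms (10, -9, 11) vs (10, -9, 11) ⇒ equivalent

yes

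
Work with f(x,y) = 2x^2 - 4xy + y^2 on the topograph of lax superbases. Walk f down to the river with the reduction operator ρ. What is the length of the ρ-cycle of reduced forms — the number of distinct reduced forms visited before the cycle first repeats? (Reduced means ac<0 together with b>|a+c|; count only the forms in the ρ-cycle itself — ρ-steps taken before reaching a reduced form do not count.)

D = 8, ⌊√D⌋ = 2
descent: ρ → (1,2,-1)  [lands on river]
river: ρ → (-1,2,1)
ρ-cycle length = 2 (tail of 1 descent step not counted)

2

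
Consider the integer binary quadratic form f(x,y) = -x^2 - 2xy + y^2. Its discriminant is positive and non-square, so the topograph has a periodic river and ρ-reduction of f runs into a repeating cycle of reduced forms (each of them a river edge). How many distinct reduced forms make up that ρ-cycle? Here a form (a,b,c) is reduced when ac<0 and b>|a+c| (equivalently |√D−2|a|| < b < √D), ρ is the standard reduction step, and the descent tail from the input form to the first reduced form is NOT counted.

D = 8, ⌊√D⌋ = 2
descent: ρ → (1,2,-1)  [lands on river]
river: ρ → (-1,2,1)
ρ-cycle length = 2 (tail of 1 descent step not counted)

2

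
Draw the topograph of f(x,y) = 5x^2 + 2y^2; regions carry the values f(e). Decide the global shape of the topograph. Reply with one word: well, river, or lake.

D = b²−4ac = 0² − 4·5·2 = -40
D < 0 ⇒ definite ⇒ every region one sign ⇒ single well

well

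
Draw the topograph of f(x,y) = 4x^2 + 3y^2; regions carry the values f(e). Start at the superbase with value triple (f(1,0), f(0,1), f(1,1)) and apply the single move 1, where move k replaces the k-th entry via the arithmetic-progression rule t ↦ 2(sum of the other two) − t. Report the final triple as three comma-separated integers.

start (4,3,7) = (f(1,0),f(0,1),f(1,1))
replace slot 1: 2·(3+7) − 4 = 16 → (16,3,7)

16,3,7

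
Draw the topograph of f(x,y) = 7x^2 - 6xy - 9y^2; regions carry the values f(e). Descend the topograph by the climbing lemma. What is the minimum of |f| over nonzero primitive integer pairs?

descent: ρ → (-9,6,7)  [lands on river]
river: ρ → (7,8,-8)
river: ρ → (-8,8,7)
river: ρ → (7,6,-9)
river: ρ → (-9,12,4)
river: ρ → (4,12,-9)
closes: descent 1, river 6
min |a| on river = 4

4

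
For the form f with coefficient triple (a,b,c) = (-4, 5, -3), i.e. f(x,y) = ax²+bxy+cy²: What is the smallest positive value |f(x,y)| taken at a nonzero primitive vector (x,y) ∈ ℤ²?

translate: b→3 (≡-5 mod 8), so (4,-5,3)→(4,3,2)
flip: (4,3,2)→(2,-3,4)
translate: b→1 (≡-3 mod 4), so (2,-3,4)→(2,1,3)
reduced (well bottom): (2,1,3) with a≤c, −a<b≤a
well minimum |f| = |-2| = 2 (negative-definite)

2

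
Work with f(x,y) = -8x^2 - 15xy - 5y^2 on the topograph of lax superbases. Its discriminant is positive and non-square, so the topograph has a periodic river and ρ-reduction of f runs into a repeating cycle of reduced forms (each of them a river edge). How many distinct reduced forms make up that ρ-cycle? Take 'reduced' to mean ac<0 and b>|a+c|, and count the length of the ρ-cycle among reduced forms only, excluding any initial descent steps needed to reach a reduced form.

D = 65, ⌊√D⌋ = 8
descent: ρ → (-5,5,2)  [lands on river]
river: ρ → (2,7,-2)
river: ρ → (-2,5,5)
river: ρ → (5,5,-2)
river: ρ → (-2,7,2)
river: ρ → (2,5,-5)
ρ-cycle length = 6 (tail of 1 descent step not counted)

6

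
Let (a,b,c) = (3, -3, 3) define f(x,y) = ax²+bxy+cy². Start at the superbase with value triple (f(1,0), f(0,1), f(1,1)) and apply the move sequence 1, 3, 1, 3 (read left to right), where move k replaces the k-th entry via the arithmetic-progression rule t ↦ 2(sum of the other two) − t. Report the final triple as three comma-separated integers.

start (3,3,3) = (f(1,0),f(0,1),f(1,1))
replace slot 1: 2·(3+3) − 3 = 9 → (9,3,3)
replace slot 3: 2·(9+3) − 3 = 21 → (9,3,21)
replace slot 1: 2·(3+21) − 9 = 39 → (39,3,21)
replace slot 3: 2·(39+3) − 21 = 63 → (39,3,63)

39,3,63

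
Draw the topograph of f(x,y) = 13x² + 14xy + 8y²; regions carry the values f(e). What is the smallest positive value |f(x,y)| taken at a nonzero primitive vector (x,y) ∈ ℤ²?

translate: b→-12 (≡14 mod 26), so (13,14,8)→(13,-12,7)
flip: (13,-12,7)→(7,12,13)
translate: b→-2 (≡12 mod 14), so (7,12,13)→(7,-2,8)
reduced (well bottom): (7,-2,8) with a≤c, −a<b≤a
well minimum = a = 7

7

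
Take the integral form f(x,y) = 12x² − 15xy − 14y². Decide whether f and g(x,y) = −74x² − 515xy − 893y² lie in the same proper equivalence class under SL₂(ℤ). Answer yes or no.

D₁ = 897, D₂ = 897
river cycle of f (length 10): (-14, 15, 12), (12, 9, -17), (-17, 25, 4), (4, 23, -23), (-23, 23, 4), (4, 25, -17), (-17, 9, 12), (12, 15, -14), (-14, 13, 13), (13, 13, -14)
river cycle of g (length 10): (-14, 15, 12), (12, 9, -17), (-17, 25, 4), (4, 23, -23), (-23, 23, 4), (4, 25, -17), (-17, 9, 12), (12, 15, -14), (-14, 13, 13), (13, 13, -14)
cycles coincide ⇒ equivalent

yes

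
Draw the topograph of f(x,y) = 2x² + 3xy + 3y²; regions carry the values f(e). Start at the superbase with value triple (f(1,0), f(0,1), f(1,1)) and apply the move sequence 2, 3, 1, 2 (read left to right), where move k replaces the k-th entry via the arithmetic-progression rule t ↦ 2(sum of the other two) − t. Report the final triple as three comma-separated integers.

start (2,3,8) = (f(1,0),f(0,1),f(1,1))
replace slot 2: 2·(2+8) − 3 = 17 → (2,17,8)
replace slot 3: 2·(2+17) − 8 = 30 → (2,17,30)
replace slot 1: 2·(17+30) − 2 = 92 → (92,17,30)
replace slot 2: 2·(92+30) − 17 = 227 → (92,227,30)

92,227,30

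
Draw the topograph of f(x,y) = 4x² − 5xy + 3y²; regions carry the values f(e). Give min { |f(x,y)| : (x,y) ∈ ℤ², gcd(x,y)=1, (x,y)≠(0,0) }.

translate: b→3 (≡-5 mod 8), so (4,-5,3)→(4,3,2)
flip: (4,3,2)→(2,-3,4)
translate: b→1 (≡-3 mod 4), so (2,-3,4)→(2,1,3)
reduced (well bottom): (2,1,3) with a≤c, −a<b≤a
well minimum = a = 2

2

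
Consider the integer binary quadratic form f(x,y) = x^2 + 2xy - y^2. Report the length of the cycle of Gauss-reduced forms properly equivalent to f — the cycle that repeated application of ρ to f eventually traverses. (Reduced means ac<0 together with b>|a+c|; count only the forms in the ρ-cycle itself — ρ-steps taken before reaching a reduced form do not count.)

D = 8, ⌊√D⌋ = 2
river: ρ → (-1,2,1)
river: ρ → (1,2,-1)
ρ-cycle length = 2 (tail of 0 descent steps not counted)

2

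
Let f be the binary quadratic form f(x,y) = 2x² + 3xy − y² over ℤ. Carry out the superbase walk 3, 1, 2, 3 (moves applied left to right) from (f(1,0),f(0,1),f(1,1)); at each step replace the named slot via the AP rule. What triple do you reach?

start (2,-1,4) = (f(1,0),f(0,1),f(1,1))
replace slot 3: 2·(2+(-1)) − 4 = -2 → (2,-1,-2)
replace slot 1: 2·((-1)+(-2)) − 2 = -8 → (-8,-1,-2)
replace slot 2: 2·((-8)+(-2)) − (-1) = -19 → (-8,-19,-2)
replace slot 3: 2·((-8)+(-19)) − (-2) = -52 → (-8,-19,-52)

-8,-19,-52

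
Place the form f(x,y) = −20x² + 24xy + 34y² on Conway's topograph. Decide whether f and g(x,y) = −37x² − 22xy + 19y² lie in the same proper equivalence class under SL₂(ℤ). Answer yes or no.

D₁ = 3296, D₂ = 3296
river cycle of f (length 8): (34, 44, -10), (-10, 56, 4), (4, 56, -10), (-10, 44, 34), (34, 24, -20), (-20, 56, 2), (2, 56, -20), (-20, 24, 34)
river cycle of g (length 8): (19, 22, -37), (-37, 52, 4), (4, 52, -37), (-37, 22, 19), (19, 54, -5), (-5, 56, 8), (8, 56, -5), (-5, 54, 19)
cycles differ ⇒ inequivalent

no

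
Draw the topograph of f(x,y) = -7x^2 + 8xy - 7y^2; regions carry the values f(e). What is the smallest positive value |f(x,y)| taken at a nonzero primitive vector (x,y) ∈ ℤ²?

translate: b→6 (≡-8 mod 14), so (7,-8,7)→(7,6,6)
flip: (7,6,6)→(6,-6,7)
translate: b→6 (≡-6 mod 12), so (6,-6,7)→(6,6,7)
reduced (well bottom): (6,6,7) with a≤c, −a<b≤a
well minimum |f| = |-6| = 6 (negative-definite)

6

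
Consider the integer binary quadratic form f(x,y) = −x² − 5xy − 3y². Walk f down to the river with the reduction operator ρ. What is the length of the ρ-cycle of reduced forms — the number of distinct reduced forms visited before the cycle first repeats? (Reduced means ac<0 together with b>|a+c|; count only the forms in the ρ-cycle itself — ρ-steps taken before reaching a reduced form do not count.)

D = 13, ⌊√D⌋ = 3
descent: ρ → (-3,-1,1)
descent: ρ → (1,3,-1)  [lands on river]
river: ρ → (-1,3,1)
ρ-cycle length = 2 (tail of 2 descent steps not counted)

2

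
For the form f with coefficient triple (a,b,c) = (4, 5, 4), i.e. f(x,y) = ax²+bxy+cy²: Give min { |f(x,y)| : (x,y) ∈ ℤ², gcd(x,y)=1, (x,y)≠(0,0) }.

translate: b→-3 (≡5 mod 8), so (4,5,4)→(4,-3,3)
flip: (4,-3,3)→(3,3,4)
reduced (well bottom): (3,3,4) with a≤c, −a<b≤a
well minimum = a = 3

3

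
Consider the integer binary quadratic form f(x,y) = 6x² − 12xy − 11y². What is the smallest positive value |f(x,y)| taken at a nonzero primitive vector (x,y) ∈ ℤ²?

descent: ρ → (-11,12,6)  [lands on river]
river: ρ → (6,12,-11)
river: ρ → (-11,10,7)
river: ρ → (7,18,-3)
river: ρ → (-3,18,7)
river: ρ → (7,10,-11)
closes: descent 1, river 6
min |a| on river = 3

3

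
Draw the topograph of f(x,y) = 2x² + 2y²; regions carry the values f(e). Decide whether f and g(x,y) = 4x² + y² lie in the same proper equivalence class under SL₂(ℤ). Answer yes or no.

D₁ = -16, D₂ = -16
f: reduced (well bottom): (2,0,2) with a≤c, −a<b≤a
g: flip: (4,0,1)→(1,0,4)
g: reduced (well bottom): (1,0,4) with a≤c, −a<b≤a
reduced forms (2, 0, 2) vs (1, 0, 4) ⇒ inequivalent

no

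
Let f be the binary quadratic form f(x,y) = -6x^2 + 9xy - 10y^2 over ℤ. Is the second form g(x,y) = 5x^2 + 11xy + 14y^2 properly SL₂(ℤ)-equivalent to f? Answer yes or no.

D₁ = -159, D₂ = -159
f is negative-definite; reduce −f:
−f: translate: b→3 (≡-9 mod 12), so (6,-9,10)→(6,3,7)
−f: reduced (well bottom): (6,3,7) with a≤c, −a<b≤a
flip sign back: reduced form of f is (-6,-3,-7)
g: translate: b→1 (≡11 mod 10), so (5,11,14)→(5,1,8)
g: reduced (well bottom): (5,1,8) with a≤c, −a<b≤a
reduced forms (-6, -3, -7) vs (5, 1, 8) ⇒ inequivalent

no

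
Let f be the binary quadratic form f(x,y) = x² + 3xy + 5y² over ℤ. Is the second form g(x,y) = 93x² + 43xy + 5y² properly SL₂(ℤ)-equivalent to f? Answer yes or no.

D₁ = -11, D₂ = -11
f: translate: b→1 (≡3 mod 2), so (1,3,5)→(1,1,3)
f: reduced (well bottom): (1,1,3) with a≤c, −a<b≤a
g: flip: (93,43,5)→(5,-43,93)
g: translate: b→-3 (≡-43 mod 10), so (5,-43,93)→(5,-3,1)
g: flip: (5,-3,1)→(1,3,5)
g: translate: b→1 (≡3 mod 2), so (1,3,5)→(1,1,3)
g: reduced (well bottom): (1,1,3) with a≤c, −a<b≤a
reduced forms (1, 1, 3) vs (1, 1, 3) ⇒ equivalent

yes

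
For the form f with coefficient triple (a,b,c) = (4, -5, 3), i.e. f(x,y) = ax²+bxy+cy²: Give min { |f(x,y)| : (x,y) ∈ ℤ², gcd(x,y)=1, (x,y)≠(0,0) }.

translate: b→3 (≡-5 mod 8), so (4,-5,3)→(4,3,2)
flip: (4,3,2)→(2,-3,4)
translate: b→1 (≡-3 mod 4), so (2,-3,4)→(2,1,3)
reduced (well bottom): (2,1,3) with a≤c, −a<b≤a
well minimum = a = 2

2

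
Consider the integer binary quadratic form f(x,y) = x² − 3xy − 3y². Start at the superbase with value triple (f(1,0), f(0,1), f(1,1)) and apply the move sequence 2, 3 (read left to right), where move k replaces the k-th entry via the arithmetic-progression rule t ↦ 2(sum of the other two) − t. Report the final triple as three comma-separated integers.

start (1,-3,-5) = (f(1,0),f(0,1),f(1,1))
replace slot 2: 2·(1+(-5)) − (-3) = -5 → (1,-5,-5)
replace slot 3: 2·(1+(-5)) − (-5) = -3 → (1,-5,-3)

1,-5,-3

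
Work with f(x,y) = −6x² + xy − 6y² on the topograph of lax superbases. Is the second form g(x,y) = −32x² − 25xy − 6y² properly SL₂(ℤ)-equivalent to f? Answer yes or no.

D₁ = -143, D₂ = -143
f is negative-definite; reduce −f:
−f: flip: (6,-1,6)→(6,1,6)
−f: reduced (well bottom): (6,1,6) with a≤c, −a<b≤a
flip sign back: reduced form of f is (-6,-1,-6)
g is negative-definite; reduce −g:
−g: flip: (32,25,6)→(6,-25,32)
−g: translate: b→-1 (≡-25 mod 12), so (6,-25,32)→(6,-1,6)
−g: flip: (6,-1,6)→(6,1,6)
−g: reduced (well bottom): (6,1,6) with a≤c, −a<b≤a
flip sign back: reduced form of g is (-6,-1,-6)
reduced forms (-6, -1, -6) vs (-6, -1, -6) ⇒ equivalent

yes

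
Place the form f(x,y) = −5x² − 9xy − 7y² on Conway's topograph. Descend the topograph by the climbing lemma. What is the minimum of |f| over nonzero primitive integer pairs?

translate: b→-1 (≡9 mod 10), so (5,9,7)→(5,-1,3)
flip: (5,-1,3)→(3,1,5)
reduced (well bottom): (3,1,5) with a≤c, −a<b≤a
well minimum |f| = |-3| = 3 (negative-definite)

3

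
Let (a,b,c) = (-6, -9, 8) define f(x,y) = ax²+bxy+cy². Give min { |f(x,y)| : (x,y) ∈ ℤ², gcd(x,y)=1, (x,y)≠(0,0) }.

descent: ρ → (8,9,-6)  [lands on river]
river: ρ → (-6,15,2)
river: ρ → (2,13,-13)
river: ρ → (-13,13,2)
river: ρ → (2,15,-6)
river: ρ → (-6,9,8)
river: ρ → (8,7,-7)
river: ρ → (-7,7,8)
closes: descent 1, river 8
min |a| on river = 2

2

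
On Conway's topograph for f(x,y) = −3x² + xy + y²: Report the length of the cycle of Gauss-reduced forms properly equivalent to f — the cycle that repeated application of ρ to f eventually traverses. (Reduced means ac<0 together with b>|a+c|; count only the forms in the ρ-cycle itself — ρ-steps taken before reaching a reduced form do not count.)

D = 13, ⌊√D⌋ = 3
descent: ρ → (1,3,-1)  [lands on river]
river: ρ → (-1,3,1)
ρ-cycle length = 2 (tail of 1 descent step not counted)

2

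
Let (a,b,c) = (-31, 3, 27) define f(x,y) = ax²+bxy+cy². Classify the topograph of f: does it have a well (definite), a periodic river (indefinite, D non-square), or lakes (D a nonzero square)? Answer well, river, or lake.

D = b²−4ac = 3² − 4·(-31)·27 = 3357
D > 0 non-square ⇒ indefinite ⇒ periodic river

river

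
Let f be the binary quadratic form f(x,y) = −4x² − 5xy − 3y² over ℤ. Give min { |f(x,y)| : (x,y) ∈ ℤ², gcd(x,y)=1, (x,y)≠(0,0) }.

translate: b→-3 (≡5 mod 8), so (4,5,3)→(4,-3,2)
flip: (4,-3,2)→(2,3,4)
translate: b→-1 (≡3 mod 4), so (2,3,4)→(2,-1,3)
reduced (well bottom): (2,-1,3) with a≤c, −a<b≤a
well minimum |f| = |-2| = 2 (negative-definite)

2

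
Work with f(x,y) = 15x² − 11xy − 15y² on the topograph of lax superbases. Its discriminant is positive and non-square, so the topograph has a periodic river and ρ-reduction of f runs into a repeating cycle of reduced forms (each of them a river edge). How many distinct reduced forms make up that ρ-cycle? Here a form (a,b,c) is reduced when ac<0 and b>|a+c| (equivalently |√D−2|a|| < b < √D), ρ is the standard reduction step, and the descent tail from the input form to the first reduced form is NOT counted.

D = 1021, ⌊√D⌋ = 31
descent: ρ → (-15,11,15)  [lands on river]
river: ρ → (15,19,-11)
river: ρ → (-11,25,9)
river: ρ → (9,29,-5)
river: ρ → (-5,31,3)
river: ρ → (3,29,-15)
river: ρ → (-15,31,1)
river: ρ → (1,31,-15)
river: ρ → (-15,29,3)
river: ρ → (3,31,-5)
river: ρ → (-5,29,9)
river: ρ → (9,25,-11)
river: ρ → (-11,19,15)
river: ρ → (15,11,-15)
river: ρ → (-15,19,11)
river: ρ → (11,25,-9)
river: ρ → (-9,29,5)
river: ρ → (5,31,-3)
river: ρ → (-3,29,15)
river: ρ → (15,31,-1)
river: ρ → (-1,31,15)
river: ρ → (15,29,-3)
river: ρ → (-3,31,5)
river: ρ → (5,29,-9)
river: ρ → (-9,25,11)
river: ρ → (11,19,-15)
ρ-cycle length = 26 (tail of 1 descent step not counted)

26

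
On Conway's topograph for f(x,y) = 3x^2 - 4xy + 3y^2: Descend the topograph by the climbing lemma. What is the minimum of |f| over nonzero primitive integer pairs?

translate: b→2 (≡-4 mod 6), so (3,-4,3)→(3,2,2)
flip: (3,2,2)→(2,-2,3)
translate: b→2 (≡-2 mod 4), so (2,-2,3)→(2,2,3)
reduced (well bottom): (2,2,3) with a≤c, −a<b≤a
well minimum = a = 2

2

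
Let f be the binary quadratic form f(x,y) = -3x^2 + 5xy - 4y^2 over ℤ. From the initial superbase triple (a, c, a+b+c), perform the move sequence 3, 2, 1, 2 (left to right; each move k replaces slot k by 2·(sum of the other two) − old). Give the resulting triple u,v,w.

start (-3,-4,-2) = (f(1,0),f(0,1),f(1,1))
replace slot 3: 2·((-3)+(-4)) − (-2) = -12 → (-3,-4,-12)
replace slot 2: 2·((-3)+(-12)) − (-4) = -26 → (-3,-26,-12)
replace slot 1: 2·((-26)+(-12)) − (-3) = -73 → (-73,-26,-12)
replace slot 2: 2·((-73)+(-12)) − (-26) = -144 → (-73,-144,-12)

-73,-144,-12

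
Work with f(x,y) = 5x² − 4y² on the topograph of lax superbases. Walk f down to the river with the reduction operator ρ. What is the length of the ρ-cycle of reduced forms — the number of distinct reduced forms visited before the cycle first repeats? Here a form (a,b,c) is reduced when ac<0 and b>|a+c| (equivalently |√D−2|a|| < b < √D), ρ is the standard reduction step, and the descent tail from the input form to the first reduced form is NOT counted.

D = 80, ⌊√D⌋ = 8
descent: ρ → (-4,8,1)  [lands on river]
river: ρ → (1,8,-4)
ρ-cycle length = 2 (tail of 1 descent step not counted)

2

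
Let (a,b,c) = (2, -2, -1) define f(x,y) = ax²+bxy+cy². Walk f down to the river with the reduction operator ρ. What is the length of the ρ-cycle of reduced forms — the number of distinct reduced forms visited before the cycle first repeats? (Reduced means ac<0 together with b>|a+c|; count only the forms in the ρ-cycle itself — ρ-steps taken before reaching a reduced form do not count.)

D = 12, ⌊√D⌋ = 3
descent: ρ → (-1,2,2)  [lands on river]
river: ρ → (2,2,-1)
ρ-cycle length = 2 (tail of 1 descent step not counted)

2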